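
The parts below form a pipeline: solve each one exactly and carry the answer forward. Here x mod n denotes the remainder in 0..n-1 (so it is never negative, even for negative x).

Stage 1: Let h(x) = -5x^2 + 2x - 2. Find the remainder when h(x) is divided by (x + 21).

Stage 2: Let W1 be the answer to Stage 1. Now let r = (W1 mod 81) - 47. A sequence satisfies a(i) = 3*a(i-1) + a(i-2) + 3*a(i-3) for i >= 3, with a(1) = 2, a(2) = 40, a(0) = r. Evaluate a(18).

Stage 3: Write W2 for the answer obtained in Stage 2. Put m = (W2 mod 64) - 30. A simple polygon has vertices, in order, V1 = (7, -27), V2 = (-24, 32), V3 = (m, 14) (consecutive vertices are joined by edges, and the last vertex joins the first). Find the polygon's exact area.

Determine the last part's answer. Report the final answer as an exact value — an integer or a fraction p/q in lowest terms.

Stage 1: remainder = value at the root: -5*(-21)^2 + 2*(-21)^1 - 2 = (-2205) + (-42) + (-2) = -2249; answer -2249
Stage 2: W1 = -2249; r = -28; a(3) = 3*(40) + 1*(2) + 3*(-28) = 38; iterating: a(3)=38, a(4)=160, a(5)=638, a(6)=2188, a(7)=7682, a(8)=27148, a(9)=95690, a(10)=337264, a(11)=1188926, a(12)=4191112, a(13)=14774054, a(14)=52080052, a(15)=183587546, a(16)=647164852, a(17)=2281322258, a(18)=8041894264; answer 8041894264
Stage 3: W2 = 8041894264; m = 26; cross terms: (7*32 - -24*-27)=-424, (-24*14 - 26*32)=-1168, (26*-27 - 7*14)=-800; twice the area = |-2392| = 2392; area = 1196; answer 1196

1196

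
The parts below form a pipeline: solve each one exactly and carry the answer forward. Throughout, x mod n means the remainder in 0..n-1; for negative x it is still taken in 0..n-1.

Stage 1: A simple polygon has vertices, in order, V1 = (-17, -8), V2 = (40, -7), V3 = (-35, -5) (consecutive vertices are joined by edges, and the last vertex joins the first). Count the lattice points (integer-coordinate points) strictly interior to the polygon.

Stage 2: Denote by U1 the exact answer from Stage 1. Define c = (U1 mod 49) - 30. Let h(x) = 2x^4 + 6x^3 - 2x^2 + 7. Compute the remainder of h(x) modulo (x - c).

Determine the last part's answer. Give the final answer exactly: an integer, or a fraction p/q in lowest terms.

Stage 1: cross terms: (-17*-7 - 40*-8)=439, (40*-5 - -35*-7)=-445, (-35*-8 - -17*-5)=195; twice the area = |189| = 189; area = 189/2; boundary points = 1 + 1 + 3 = 5; strictly interior points = area - boundary/2 + 1 = 93; answer 93
Stage 2: U1 = 93; c = 14; remainder = value at the root: 2*(14)^4 + 6*(14)^3 - 2*(14)^2 + 7 = (76832) + (16464) + (-392) + (7) = 92911; answer 92911

92911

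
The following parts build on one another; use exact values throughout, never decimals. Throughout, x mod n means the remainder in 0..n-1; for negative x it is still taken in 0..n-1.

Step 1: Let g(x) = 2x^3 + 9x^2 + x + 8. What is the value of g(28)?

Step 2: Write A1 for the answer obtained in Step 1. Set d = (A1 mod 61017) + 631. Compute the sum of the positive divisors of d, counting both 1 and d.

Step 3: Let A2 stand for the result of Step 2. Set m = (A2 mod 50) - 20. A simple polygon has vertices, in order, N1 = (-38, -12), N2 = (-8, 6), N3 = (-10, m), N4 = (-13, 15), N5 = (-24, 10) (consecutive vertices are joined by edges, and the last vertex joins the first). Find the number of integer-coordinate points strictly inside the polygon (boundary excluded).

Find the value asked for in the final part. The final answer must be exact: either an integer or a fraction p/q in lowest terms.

Step 1: 2*(28)^3 + 9*(28)^2 + 1*(28)^1 + 8 = (43904) + (7056) + (28) + (8) = 50996; answer 50996
Step 2: A1 = 50996; d = 51627; 51627 = 3 * 17209; sigma = (1 + 3) * (1 + 17209) = 4 * 17210 = 68840; answer 68840
Step 3: A2 = 68840; m = 20; cross terms: (-38*6 - -8*-12)=-324, (-8*20 - -10*6)=-100, (-10*15 - -13*20)=110, (-13*10 - -24*15)=230, (-24*-12 - -38*10)=668; twice the area = |584| = 584; area = 292; boundary points = 6 + 2 + 1 + 1 + 2 = 12; strictly interior points = area - boundary/2 + 1 = 287; answer 287

287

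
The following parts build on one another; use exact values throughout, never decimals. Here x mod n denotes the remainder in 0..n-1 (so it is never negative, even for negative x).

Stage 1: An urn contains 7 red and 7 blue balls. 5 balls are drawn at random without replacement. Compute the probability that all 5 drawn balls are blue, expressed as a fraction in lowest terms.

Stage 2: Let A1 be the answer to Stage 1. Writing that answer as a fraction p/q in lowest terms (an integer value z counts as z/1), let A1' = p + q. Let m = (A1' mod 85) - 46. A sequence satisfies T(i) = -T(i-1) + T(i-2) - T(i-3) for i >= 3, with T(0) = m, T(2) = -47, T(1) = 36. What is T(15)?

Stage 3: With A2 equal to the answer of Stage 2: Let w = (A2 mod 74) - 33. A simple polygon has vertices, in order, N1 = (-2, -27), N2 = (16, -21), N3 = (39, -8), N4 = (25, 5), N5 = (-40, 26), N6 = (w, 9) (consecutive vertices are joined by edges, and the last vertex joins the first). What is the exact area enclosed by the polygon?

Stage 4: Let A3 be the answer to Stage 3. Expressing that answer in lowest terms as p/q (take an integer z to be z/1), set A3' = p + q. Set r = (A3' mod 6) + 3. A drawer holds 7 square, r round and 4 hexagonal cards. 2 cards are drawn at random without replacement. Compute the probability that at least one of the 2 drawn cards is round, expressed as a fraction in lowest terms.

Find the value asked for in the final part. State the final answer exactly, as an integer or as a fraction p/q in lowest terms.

10/21

Stage 1: total draws C(14,5) = 2002; favorable C(7,5) = 21; P = 3/286; answer 3/286
Stage 2: A1 = 3/286; threaded value p + q = 289; m = -12; T(3) = -1*(-47) + 1*(36) - 1*(-12) = 95; iterating: T(3)=95, T(4)=-178, T(5)=320, T(6)=-593, T(7)=1091, T(8)=-2004, T(9)=3688, T(10)=-6783, T(11)=12475, T(12)=-22946, T(13)=42204, T(14)=-77625, T(15)=142775; answer 142775
Stage 3: A2 = 142775; w = -4; cross terms: (-2*-21 - 16*-27)=474, (16*-8 - 39*-21)=691, (39*5 - 25*-8)=395, (25*26 - -40*5)=850, (-40*9 - -4*26)=-256, (-4*-27 - -2*9)=126; twice the area = |2280| = 2280; area = 1140; answer 1140
Stage 4: A3 = 1140; threaded value p + q = 1141; r = 4; total draws C(15,2) = 105; complement C(11,2) = 55; favorable 105 - 55 = 50; P = 10/21; answer 10/21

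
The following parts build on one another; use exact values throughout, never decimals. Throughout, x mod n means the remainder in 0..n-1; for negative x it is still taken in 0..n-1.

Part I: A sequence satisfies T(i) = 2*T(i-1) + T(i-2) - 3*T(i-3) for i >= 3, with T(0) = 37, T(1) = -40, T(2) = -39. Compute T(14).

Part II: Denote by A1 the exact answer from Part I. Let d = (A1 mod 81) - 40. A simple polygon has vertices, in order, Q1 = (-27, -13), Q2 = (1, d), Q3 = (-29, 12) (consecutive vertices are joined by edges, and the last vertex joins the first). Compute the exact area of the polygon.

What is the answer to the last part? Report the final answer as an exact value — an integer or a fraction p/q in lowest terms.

Part I: T(3) = 2*(-39) + 1*(-40) - 3*(37) = -229; iterating: T(3)=-229, T(4)=-377, T(5)=-866, T(6)=-1422, T(7)=-2579, T(8)=-3982, T(9)=-6277, T(10)=-8799, T(11)=-11929, T(12)=-13826, T(13)=-13184, T(14)=-4407; answer -4407
Part II: A1 = -4407; d = 8; cross terms: (-27*8 - 1*-13)=-203, (1*12 - -29*8)=244, (-29*-13 - -27*12)=701; twice the area = |742| = 742; area = 371; answer 371

371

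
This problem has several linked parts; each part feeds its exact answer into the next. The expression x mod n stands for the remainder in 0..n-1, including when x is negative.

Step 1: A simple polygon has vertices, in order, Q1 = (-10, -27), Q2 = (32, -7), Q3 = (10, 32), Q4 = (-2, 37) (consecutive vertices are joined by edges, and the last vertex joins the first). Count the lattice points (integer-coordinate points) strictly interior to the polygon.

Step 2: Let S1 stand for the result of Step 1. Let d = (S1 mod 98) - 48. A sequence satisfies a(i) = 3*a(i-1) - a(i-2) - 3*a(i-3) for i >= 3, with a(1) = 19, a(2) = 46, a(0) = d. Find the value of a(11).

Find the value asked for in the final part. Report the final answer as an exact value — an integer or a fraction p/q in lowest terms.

Step 1: cross terms: (-10*-7 - 32*-27)=934, (32*32 - 10*-7)=1094, (10*37 - -2*32)=434, (-2*-27 - -10*37)=424; twice the area = |2886| = 2886; area = 1443; boundary points = 2 + 1 + 1 + 8 = 12; strictly interior points = area - boundary/2 + 1 = 1438; answer 1438
Step 2: S1 = 1438; d = 18; a(3) = 3*(46) - 1*(19) - 3*(18) = 65; iterating: a(3)=65, a(4)=92, a(5)=73, a(6)=-68, a(7)=-553, a(8)=-1810, a(9)=-4673, a(10)=-10550, a(11)=-21547; answer -21547

-21547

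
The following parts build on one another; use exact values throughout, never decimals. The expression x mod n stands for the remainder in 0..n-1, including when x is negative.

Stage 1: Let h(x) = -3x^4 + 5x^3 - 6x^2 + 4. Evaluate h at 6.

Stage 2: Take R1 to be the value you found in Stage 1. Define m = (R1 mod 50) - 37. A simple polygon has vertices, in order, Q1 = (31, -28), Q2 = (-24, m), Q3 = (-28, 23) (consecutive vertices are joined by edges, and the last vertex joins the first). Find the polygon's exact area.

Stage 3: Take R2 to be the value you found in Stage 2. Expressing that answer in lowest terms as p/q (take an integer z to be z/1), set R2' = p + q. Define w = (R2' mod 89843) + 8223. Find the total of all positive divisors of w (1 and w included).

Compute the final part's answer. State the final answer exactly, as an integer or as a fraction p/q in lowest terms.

9008

Stage 1: -3*(6)^4 + 5*(6)^3 - 6*(6)^2 + 4 = (-3888) + (1080) + (-216) + (4) = -3020; answer -3020
Stage 2: R1 = -3020; m = -7; cross terms: (31*-7 - -24*-28)=-889, (-24*23 - -28*-7)=-748, (-28*-28 - 31*23)=71; twice the area = |-1566| = 1566; area = 783; answer 783
Stage 3: R2 = 783; threaded value p + q = 784; w = 9007; 9007 is prime, so its only divisors are 1 and 9007; sigma = 1 + 9007 = 9008; answer 9008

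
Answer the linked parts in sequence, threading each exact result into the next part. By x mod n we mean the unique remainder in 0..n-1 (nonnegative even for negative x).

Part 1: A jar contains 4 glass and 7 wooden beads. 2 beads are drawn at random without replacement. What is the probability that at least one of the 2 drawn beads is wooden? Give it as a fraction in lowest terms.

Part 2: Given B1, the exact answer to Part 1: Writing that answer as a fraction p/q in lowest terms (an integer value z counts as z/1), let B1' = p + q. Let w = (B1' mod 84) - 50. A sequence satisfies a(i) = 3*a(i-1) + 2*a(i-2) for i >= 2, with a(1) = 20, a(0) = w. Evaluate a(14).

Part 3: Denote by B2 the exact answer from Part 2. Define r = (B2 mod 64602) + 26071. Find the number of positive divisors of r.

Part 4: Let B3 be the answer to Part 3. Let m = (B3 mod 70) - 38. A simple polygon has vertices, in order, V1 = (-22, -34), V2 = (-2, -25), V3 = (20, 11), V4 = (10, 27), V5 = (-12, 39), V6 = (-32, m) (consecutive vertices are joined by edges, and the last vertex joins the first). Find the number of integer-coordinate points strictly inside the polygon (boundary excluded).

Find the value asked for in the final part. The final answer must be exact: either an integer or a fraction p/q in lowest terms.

Part 1: total draws C(11,2) = 55; complement C(4,2) = 6; favorable 55 - 6 = 49; P = 49/55; answer 49/55
Part 2: B1 = 49/55; threaded value p + q = 104; w = -30; a(2) = 3*(20) + 2*(-30) = 0; iterating: a(2)=0, a(3)=40, a(4)=120, a(5)=440, a(6)=1560, a(7)=5560, a(8)=19800, a(9)=70520, a(10)=251160, a(11)=894520, a(12)=3185880, a(13)=11346680, a(14)=40411800; answer 40411800
Part 3: B2 = 40411800; r = 61621; 61621 = 7 * 8803; number of divisors = (1+1) * (1+1) = 4; answer 4
Part 4: B3 = 4; m = -34; cross terms: (-22*-25 - -2*-34)=482, (-2*11 - 20*-25)=478, (20*27 - 10*11)=430, (10*39 - -12*27)=714, (-12*-34 - -32*39)=1656, (-32*-34 - -22*-34)=340; twice the area = |4100| = 4100; area = 2050; boundary points = 1 + 2 + 2 + 2 + 1 + 10 = 18; strictly interior points = area - boundary/2 + 1 = 2042; answer 2042

2042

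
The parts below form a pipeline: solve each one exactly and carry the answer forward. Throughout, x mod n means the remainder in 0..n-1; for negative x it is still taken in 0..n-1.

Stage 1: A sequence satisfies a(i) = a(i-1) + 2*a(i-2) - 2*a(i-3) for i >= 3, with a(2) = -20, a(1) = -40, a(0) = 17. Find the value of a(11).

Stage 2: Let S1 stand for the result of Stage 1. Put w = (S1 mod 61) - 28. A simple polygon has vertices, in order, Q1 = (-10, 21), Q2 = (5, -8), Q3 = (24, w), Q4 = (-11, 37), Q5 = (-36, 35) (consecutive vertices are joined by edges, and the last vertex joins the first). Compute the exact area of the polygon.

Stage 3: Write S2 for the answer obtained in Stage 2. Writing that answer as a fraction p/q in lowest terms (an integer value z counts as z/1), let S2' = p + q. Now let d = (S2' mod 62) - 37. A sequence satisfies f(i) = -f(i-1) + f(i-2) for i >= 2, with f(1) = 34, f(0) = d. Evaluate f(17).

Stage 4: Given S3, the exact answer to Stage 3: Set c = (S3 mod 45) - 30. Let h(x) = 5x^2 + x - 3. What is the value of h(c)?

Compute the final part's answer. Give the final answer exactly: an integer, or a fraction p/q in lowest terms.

Stage 1: a(3) = 1*(-20) + 2*(-40) - 2*(17) = -134; iterating: a(3)=-134, a(4)=-94, a(5)=-322, a(6)=-242, a(7)=-698, a(8)=-538, a(9)=-1450, a(10)=-1130, a(11)=-2954; answer -2954
Stage 2: S1 = -2954; w = 7; cross terms: (-10*-8 - 5*21)=-25, (5*7 - 24*-8)=227, (24*37 - -11*7)=965, (-11*35 - -36*37)=947, (-36*21 - -10*35)=-406; twice the area = |1708| = 1708; area = 854; answer 854
Stage 3: S2 = 854; threaded value p + q = 855; d = 12; f(2) = -1*(34) + 1*(12) = -22; iterating: f(2)=-22, f(3)=56, f(4)=-78, f(5)=134, f(6)=-212, f(7)=346, f(8)=-558, f(9)=904, f(10)=-1462, f(11)=2366, f(12)=-3828, f(13)=6194, f(14)=-10022, f(15)=16216, f(16)=-26238, f(17)=42454; answer 42454
Stage 4: S3 = 42454; c = -11; 5*(-11)^2 + 1*(-11)^1 - 3 = (605) + (-11) + (-3) = 591; answer 591

591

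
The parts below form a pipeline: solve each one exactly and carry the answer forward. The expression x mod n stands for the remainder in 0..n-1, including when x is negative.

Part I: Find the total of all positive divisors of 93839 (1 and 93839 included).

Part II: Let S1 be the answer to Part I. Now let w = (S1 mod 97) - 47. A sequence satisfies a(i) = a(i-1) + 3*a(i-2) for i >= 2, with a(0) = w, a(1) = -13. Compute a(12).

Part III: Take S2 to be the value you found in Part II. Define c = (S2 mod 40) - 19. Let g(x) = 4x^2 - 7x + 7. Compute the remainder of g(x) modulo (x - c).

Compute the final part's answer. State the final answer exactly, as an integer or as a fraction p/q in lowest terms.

592

Part I: 93839 = 107 * 877; sigma = (1 + 107) * (1 + 877) = 108 * 878 = 94824; answer 94824
Part II: S1 = 94824; w = 8; a(2) = 1*(-13) + 3*(8) = 11; iterating: a(2)=11, a(3)=-28, a(4)=5, a(5)=-79, a(6)=-64, a(7)=-301, a(8)=-493, a(9)=-1396, a(10)=-2875, a(11)=-7063, a(12)=-15688; answer -15688
Part III: S2 = -15688; c = 13; remainder = value at the root: 4*(13)^2 - 7*(13)^1 + 7 = (676) + (-91) + (7) = 592; answer 592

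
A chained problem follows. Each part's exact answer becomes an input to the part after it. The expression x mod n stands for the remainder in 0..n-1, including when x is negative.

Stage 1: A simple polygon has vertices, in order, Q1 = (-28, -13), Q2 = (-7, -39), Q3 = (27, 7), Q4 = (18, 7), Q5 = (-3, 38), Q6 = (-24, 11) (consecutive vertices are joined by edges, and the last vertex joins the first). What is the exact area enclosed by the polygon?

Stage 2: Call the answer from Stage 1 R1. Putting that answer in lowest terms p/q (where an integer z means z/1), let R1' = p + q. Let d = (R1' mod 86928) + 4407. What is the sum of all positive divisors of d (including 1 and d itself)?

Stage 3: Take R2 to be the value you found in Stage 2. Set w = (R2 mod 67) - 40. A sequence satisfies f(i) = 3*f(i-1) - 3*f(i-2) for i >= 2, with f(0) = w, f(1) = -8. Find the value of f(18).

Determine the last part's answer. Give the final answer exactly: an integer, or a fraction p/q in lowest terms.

-137781

Stage 1: cross terms: (-28*-39 - -7*-13)=1001, (-7*7 - 27*-39)=1004, (27*7 - 18*7)=63, (18*38 - -3*7)=705, (-3*11 - -24*38)=879, (-24*-13 - -28*11)=620; twice the area = |4272| = 4272; area = 2136; answer 2136
Stage 2: R1 = 2136; threaded value p + q = 2137; d = 6544; 6544 = 2^4 * 409; sigma = (1 + 2 + 4 + 8 + 16) * (1 + 409) = 31 * 410 = 12710; answer 12710
Stage 3: R2 = 12710; w = 7; f(2) = 3*(-8) - 3*(7) = -45; iterating: f(2)=-45, f(3)=-111, f(4)=-198, f(5)=-261, f(6)=-189, f(7)=216, f(8)=1215, f(9)=2997, f(10)=5346, f(11)=7047, f(12)=5103, f(13)=-5832, f(14)=-32805, f(15)=-80919, f(16)=-144342, f(17)=-190269, f(18)=-137781; answer -137781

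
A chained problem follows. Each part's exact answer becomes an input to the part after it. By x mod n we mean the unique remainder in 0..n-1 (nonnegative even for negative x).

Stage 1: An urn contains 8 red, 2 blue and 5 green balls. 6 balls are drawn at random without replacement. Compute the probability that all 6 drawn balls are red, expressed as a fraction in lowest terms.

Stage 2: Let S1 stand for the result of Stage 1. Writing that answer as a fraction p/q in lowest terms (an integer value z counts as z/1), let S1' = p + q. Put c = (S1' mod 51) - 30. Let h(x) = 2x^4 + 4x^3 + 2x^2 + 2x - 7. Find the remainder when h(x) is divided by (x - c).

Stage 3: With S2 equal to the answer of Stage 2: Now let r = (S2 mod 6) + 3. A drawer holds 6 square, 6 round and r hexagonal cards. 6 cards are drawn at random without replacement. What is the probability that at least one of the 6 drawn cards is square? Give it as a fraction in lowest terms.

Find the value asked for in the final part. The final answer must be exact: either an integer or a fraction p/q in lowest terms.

210/221

Stage 1: total draws C(15,6) = 5005; favorable C(8,6) = 28; P = 4/715; answer 4/715
Stage 2: S1 = 4/715; threaded value p + q = 719; c = -25; remainder = value at the root: 2*(-25)^4 + 4*(-25)^3 + 2*(-25)^2 + 2*(-25)^1 - 7 = (781250) + (-62500) + (1250) + (-50) + (-7) = 719943; answer 719943
Stage 3: S2 = 719943; r = 6; total draws C(18,6) = 18564; complement C(12,6) = 924; favorable 18564 - 924 = 17640; P = 210/221; answer 210/221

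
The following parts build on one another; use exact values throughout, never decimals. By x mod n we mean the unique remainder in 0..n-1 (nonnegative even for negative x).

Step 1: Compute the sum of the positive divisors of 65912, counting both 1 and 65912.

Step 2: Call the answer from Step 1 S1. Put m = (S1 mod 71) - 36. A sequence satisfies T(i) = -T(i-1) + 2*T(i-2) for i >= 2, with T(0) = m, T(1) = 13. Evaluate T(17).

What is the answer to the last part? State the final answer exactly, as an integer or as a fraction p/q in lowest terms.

830123

Step 1: 65912 = 2^3 * 7 * 11 * 107; sigma = (1 + 2 + 4 + 8) * (1 + 7) * (1 + 11) * (1 + 107) = 15 * 8 * 12 * 108 = 155520; answer 155520
Step 2: S1 = 155520; m = -6; T(2) = -1*(13) + 2*(-6) = -25; iterating: T(2)=-25, T(3)=51, T(4)=-101, T(5)=203, T(6)=-405, T(7)=811, T(8)=-1621, T(9)=3243, T(10)=-6485, T(11)=12971, T(12)=-25941, T(13)=51883, T(14)=-103765, T(15)=207531, T(16)=-415061, T(17)=830123; answer 830123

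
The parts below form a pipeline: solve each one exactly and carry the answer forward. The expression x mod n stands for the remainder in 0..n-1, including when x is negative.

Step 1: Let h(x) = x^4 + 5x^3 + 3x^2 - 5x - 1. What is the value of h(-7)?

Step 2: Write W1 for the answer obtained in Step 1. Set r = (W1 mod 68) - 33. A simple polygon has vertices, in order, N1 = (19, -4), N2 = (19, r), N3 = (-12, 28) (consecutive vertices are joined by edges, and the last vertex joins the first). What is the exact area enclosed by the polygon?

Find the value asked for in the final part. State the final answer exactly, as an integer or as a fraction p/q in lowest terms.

341

Step 1: 1*(-7)^4 + 5*(-7)^3 + 3*(-7)^2 - 5*(-7)^1 - 1 = (2401) + (-1715) + (147) + (35) + (-1) = 867; answer 867
Step 2: W1 = 867; r = 18; cross terms: (19*18 - 19*-4)=418, (19*28 - -12*18)=748, (-12*-4 - 19*28)=-484; twice the area = |682| = 682; area = 341; answer 341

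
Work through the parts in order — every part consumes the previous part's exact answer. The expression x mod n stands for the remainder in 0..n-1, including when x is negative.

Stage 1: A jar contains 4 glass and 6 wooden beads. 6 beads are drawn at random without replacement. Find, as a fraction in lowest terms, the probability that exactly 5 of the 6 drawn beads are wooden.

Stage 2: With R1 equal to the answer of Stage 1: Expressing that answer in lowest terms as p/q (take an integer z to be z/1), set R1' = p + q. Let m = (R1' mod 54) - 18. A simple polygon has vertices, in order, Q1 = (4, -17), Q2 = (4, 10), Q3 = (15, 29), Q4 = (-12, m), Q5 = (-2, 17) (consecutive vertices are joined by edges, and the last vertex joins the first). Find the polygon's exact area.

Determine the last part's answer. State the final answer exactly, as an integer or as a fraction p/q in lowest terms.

541/2

Stage 1: total draws C(10,6) = 210; favorable C(6,5)*C(4,1) = 24; P = 4/35; answer 4/35
Stage 2: R1 = 4/35; threaded value p + q = 39; m = 21; cross terms: (4*10 - 4*-17)=108, (4*29 - 15*10)=-34, (15*21 - -12*29)=663, (-12*17 - -2*21)=-162, (-2*-17 - 4*17)=-34; twice the area = |541| = 541; area = 541/2; answer 541/2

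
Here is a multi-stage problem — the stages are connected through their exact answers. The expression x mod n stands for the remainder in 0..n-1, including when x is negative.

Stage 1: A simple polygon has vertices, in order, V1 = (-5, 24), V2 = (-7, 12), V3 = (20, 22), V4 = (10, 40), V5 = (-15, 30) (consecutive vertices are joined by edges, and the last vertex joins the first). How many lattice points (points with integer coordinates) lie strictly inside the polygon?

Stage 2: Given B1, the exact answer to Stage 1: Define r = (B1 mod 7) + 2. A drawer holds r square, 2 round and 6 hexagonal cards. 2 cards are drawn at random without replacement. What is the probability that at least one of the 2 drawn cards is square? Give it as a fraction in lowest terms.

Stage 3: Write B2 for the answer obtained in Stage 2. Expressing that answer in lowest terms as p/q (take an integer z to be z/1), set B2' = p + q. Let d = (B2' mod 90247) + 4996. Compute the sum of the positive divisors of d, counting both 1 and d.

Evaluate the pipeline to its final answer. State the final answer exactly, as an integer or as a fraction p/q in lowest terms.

8148

Stage 1: cross terms: (-5*12 - -7*24)=108, (-7*22 - 20*12)=-394, (20*40 - 10*22)=580, (10*30 - -15*40)=900, (-15*24 - -5*30)=-210; twice the area = |984| = 984; area = 492; boundary points = 2 + 1 + 2 + 5 + 2 = 12; strictly interior points = area - boundary/2 + 1 = 487; answer 487
Stage 2: B1 = 487; r = 6; total draws C(14,2) = 91; complement C(8,2) = 28; favorable 91 - 28 = 63; P = 9/13; answer 9/13
Stage 3: B2 = 9/13; threaded value p + q = 22; d = 5018; 5018 = 2 * 13 * 193; sigma = (1 + 2) * (1 + 13) * (1 + 193) = 3 * 14 * 194 = 8148; answer 8148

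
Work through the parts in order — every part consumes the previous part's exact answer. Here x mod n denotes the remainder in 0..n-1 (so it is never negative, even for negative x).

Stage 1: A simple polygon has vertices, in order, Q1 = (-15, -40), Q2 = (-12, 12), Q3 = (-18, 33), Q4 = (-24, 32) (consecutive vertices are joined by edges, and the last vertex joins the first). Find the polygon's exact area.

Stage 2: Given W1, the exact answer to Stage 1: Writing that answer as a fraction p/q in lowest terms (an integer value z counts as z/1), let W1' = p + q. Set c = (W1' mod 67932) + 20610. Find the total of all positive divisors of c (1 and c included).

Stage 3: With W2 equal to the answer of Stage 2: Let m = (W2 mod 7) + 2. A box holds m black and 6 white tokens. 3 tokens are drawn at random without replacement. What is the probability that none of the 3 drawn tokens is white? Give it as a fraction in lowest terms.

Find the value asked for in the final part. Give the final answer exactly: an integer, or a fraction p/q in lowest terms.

2/13

Stage 1: cross terms: (-15*12 - -12*-40)=-660, (-12*33 - -18*12)=-180, (-18*32 - -24*33)=216, (-24*-40 - -15*32)=1440; twice the area = |816| = 816; area = 408; answer 408
Stage 2: W1 = 408; threaded value p + q = 409; c = 21019; 21019 is prime, so its only divisors are 1 and 21019; sigma = 1 + 21019 = 21020; answer 21020
Stage 3: W2 = 21020; m = 8; total draws C(14,3) = 364; favorable C(8,3) = 56; P = 2/13; answer 2/13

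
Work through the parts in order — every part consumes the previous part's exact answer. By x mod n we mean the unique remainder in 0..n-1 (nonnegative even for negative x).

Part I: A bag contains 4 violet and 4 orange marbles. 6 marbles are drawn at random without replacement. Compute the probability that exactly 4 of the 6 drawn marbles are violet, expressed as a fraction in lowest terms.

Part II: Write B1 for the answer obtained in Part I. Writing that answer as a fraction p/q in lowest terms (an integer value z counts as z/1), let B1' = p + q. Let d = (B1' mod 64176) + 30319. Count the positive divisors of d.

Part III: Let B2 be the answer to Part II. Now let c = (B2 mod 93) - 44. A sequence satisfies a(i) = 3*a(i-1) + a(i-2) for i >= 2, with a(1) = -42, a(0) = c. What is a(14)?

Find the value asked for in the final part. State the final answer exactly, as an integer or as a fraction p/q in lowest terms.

Part I: total draws C(8,6) = 28; favorable C(4,4)*C(4,2) = 6; P = 3/14; answer 3/14
Part II: B1 = 3/14; threaded value p + q = 17; d = 30336; 30336 = 2^7 * 3 * 79; number of divisors = (7+1) * (1+1) * (1+1) = 32; answer 32
Part III: B2 = 32; c = -12; a(2) = 3*(-42) + 1*(-12) = -138; iterating: a(2)=-138, a(3)=-456, a(4)=-1506, a(5)=-4974, a(6)=-16428, a(7)=-54258, a(8)=-179202, a(9)=-591864, a(10)=-1954794, a(11)=-6456246, a(12)=-21323532, a(13)=-70426842, a(14)=-232604058; answer -232604058

-232604058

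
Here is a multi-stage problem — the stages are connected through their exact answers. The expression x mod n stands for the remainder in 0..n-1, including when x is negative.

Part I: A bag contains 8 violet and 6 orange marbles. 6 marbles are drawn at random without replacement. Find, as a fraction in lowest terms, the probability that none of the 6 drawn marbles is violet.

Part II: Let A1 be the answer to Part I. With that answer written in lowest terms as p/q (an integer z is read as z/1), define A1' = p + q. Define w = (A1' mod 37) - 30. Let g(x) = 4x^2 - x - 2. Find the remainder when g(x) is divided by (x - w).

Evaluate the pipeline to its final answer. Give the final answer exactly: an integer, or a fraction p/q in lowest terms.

2137

Part I: total draws C(14,6) = 3003; favorable C(6,6) = 1; P = 1/3003; answer 1/3003
Part II: A1 = 1/3003; threaded value p + q = 3004; w = -23; remainder = value at the root: 4*(-23)^2 - 1*(-23)^1 - 2 = (2116) + (23) + (-2) = 2137; answer 2137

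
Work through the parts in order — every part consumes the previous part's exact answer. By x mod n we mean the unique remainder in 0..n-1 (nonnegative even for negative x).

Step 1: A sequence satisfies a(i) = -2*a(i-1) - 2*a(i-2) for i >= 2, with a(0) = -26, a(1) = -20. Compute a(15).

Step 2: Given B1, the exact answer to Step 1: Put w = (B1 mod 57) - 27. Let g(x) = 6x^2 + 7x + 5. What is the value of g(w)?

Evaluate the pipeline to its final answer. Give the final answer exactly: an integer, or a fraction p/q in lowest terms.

Step 1: a(2) = -2*(-20) - 2*(-26) = 92; iterating: a(2)=92, a(3)=-144, a(4)=104, a(5)=80, a(6)=-368, a(7)=576, a(8)=-416, a(9)=-320, a(10)=1472, a(11)=-2304, a(12)=1664, a(13)=1280, a(14)=-5888, a(15)=9216; answer 9216
Step 2: B1 = 9216; w = 12; 6*(12)^2 + 7*(12)^1 + 5 = (864) + (84) + (5) = 953; answer 953

953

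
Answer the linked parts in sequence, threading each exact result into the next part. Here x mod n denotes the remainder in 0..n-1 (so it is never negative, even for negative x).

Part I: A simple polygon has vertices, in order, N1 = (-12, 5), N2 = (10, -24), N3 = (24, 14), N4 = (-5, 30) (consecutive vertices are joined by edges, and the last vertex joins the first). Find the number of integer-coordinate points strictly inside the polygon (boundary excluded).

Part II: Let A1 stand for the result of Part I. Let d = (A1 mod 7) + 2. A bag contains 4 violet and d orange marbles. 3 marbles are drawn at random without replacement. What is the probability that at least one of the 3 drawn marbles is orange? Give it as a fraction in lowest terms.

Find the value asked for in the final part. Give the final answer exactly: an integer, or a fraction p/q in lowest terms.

Part I: cross terms: (-12*-24 - 10*5)=238, (10*14 - 24*-24)=716, (24*30 - -5*14)=790, (-5*5 - -12*30)=335; twice the area = |2079| = 2079; area = 2079/2; boundary points = 1 + 2 + 1 + 1 = 5; strictly interior points = area - boundary/2 + 1 = 1038; answer 1038
Part II: A1 = 1038; d = 4; total draws C(8,3) = 56; complement C(4,3) = 4; favorable 56 - 4 = 52; P = 13/14; answer 13/14

13/14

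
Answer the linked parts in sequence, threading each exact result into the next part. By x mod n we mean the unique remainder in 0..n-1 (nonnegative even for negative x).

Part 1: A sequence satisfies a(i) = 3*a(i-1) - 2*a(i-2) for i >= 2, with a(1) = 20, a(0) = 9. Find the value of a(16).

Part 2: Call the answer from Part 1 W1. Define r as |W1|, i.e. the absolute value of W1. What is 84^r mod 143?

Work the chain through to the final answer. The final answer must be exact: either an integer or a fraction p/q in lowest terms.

Part 1: a(2) = 3*(20) - 2*(9) = 42; iterating: a(2)=42, a(3)=86, a(4)=174, a(5)=350, a(6)=702, a(7)=1406, a(8)=2814, a(9)=5630, a(10)=11262, a(11)=22526, a(12)=45054, a(13)=90110, a(14)=180222, a(15)=360446, a(16)=720894; answer 720894
Part 2: W1 = 720894; r = 720894; squarings mod 143: 84^1=84, 84^2=49, 84^4=113, 84^8=42, 84^16=48, 84^32=16, 84^64=113, 84^128=42, 84^256=48, 84^512=16, 84^1024=113, 84^2048=42, 84^4096=48, 84^8192=16, 84^16384=113, 84^32768=42, 84^65536=48, 84^131072=16, 84^262144=113, 84^524288=42; 84^720894 = 84^2 * 84^4 * 84^8 * 84^16 * 84^32 * 84^64 * 84^128 * 84^256 * 84^512 * 84^1024 * 84^2048 * 84^4096 * 84^8192 * 84^16384 * 84^32768 * 84^131072 * 84^524288 = 25 (mod 143); answer 25

25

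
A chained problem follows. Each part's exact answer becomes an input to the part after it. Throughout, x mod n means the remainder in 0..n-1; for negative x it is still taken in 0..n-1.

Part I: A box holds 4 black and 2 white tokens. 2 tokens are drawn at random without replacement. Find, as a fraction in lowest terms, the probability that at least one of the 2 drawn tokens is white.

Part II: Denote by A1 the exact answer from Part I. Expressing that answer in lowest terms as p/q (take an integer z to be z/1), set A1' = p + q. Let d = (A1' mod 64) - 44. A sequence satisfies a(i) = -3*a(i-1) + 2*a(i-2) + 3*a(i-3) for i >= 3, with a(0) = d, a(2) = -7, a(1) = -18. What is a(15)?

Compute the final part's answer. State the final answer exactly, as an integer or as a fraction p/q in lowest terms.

-190868838

Part I: total draws C(6,2) = 15; complement C(4,2) = 6; favorable 15 - 6 = 9; P = 3/5; answer 3/5
Part II: A1 = 3/5; threaded value p + q = 8; d = -36; a(3) = -3*(-7) + 2*(-18) + 3*(-36) = -123; iterating: a(3)=-123, a(4)=301, a(5)=-1170, a(6)=3743, a(7)=-12666, a(8)=41974, a(9)=-140025, a(10)=466025, a(11)=-1552203, a(12)=5168584, a(13)=-17212083, a(14)=57316808, a(15)=-190868838; answer -190868838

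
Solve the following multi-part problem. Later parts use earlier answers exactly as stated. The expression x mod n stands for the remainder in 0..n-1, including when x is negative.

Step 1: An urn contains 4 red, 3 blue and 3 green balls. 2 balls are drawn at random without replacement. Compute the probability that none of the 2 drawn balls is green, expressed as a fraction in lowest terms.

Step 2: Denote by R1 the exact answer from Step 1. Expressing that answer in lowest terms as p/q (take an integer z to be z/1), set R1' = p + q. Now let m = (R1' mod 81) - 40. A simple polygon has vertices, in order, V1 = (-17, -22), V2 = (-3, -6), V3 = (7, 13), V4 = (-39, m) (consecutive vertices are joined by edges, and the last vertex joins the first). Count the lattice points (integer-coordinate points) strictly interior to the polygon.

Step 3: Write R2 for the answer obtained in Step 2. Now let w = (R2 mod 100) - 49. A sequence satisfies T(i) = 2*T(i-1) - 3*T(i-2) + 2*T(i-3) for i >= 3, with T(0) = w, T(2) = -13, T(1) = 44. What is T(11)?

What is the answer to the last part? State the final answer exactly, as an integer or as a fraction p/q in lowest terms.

1496

Step 1: total draws C(10,2) = 45; favorable C(7,2) = 21; P = 7/15; answer 7/15
Step 2: R1 = 7/15; threaded value p + q = 22; m = -18; cross terms: (-17*-6 - -3*-22)=36, (-3*13 - 7*-6)=3, (7*-18 - -39*13)=381, (-39*-22 - -17*-18)=552; twice the area = |972| = 972; area = 486; boundary points = 2 + 1 + 1 + 2 = 6; strictly interior points = area - boundary/2 + 1 = 484; answer 484
Step 3: R2 = 484; w = 35; T(3) = 2*(-13) - 3*(44) + 2*(35) = -88; iterating: T(3)=-88, T(4)=-49, T(5)=140, T(6)=251, T(7)=-16, T(8)=-505, T(9)=-460, T(10)=563, T(11)=1496; answer 1496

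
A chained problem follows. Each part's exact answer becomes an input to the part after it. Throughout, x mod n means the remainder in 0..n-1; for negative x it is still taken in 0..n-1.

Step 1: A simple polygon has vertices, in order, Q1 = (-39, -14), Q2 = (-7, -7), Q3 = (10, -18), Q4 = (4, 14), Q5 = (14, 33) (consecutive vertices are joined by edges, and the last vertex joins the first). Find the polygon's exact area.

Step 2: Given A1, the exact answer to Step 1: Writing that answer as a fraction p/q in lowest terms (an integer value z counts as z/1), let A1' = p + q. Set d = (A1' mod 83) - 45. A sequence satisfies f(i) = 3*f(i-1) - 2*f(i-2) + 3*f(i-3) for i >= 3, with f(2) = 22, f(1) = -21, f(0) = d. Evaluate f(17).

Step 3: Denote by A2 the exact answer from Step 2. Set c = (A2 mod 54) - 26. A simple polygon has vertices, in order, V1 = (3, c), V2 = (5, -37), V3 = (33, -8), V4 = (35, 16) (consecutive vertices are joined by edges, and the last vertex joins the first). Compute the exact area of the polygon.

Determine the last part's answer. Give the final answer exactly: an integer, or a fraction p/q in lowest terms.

1245

Step 1: cross terms: (-39*-7 - -7*-14)=175, (-7*-18 - 10*-7)=196, (10*14 - 4*-18)=212, (4*33 - 14*14)=-64, (14*-14 - -39*33)=1091; twice the area = |1610| = 1610; area = 805; answer 805
Step 2: A1 = 805; threaded value p + q = 806; d = 14; f(3) = 3*(22) - 2*(-21) + 3*(14) = 150; iterating: f(3)=150, f(4)=343, f(5)=795, f(6)=2149, f(7)=5886, f(8)=15745, f(9)=41910, f(10)=111898, f(11)=299109, f(12)=799261, f(13)=2135259, f(14)=5704582, f(15)=15241011, f(16)=40719646, f(17)=108790662; answer 108790662
Step 3: A2 = 108790662; c = 22; cross terms: (3*-37 - 5*22)=-221, (5*-8 - 33*-37)=1181, (33*16 - 35*-8)=808, (35*22 - 3*16)=722; twice the area = |2490| = 2490; area = 1245; answer 1245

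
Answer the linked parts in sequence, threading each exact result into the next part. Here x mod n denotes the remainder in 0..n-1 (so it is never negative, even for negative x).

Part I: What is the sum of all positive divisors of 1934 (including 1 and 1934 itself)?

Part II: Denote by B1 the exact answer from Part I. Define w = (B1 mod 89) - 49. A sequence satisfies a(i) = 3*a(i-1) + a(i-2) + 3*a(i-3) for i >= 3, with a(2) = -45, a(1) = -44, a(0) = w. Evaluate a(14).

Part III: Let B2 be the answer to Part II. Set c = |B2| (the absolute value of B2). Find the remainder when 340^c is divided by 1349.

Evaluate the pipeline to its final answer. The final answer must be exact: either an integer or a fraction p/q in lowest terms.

Part I: 1934 = 2 * 967; sigma = (1 + 2) * (1 + 967) = 3 * 968 = 2904; answer 2904
Part II: B1 = 2904; w = 7; a(3) = 3*(-45) + 1*(-44) + 3*(7) = -158; iterating: a(3)=-158, a(4)=-651, a(5)=-2246, a(6)=-7863, a(7)=-27788, a(8)=-97965, a(9)=-345272, a(10)=-1217145, a(11)=-4290602, a(12)=-15124767, a(13)=-53316338, a(14)=-187945587; answer -187945587
Part III: B2 = -187945587; c = 187945587; squarings mod 1349: 340^1=340, 340^2=935, 340^4=73, 340^8=1282, 340^16=442, 340^32=1108, 340^64=74, 340^128=80, 340^256=1004, 340^512=313, 340^1024=841, 340^2048=405, 340^4096=796, 340^8192=935, 340^16384=73, 340^32768=1282, 340^65536=442, 340^131072=1108, 340^262144=74, 340^524288=80, 340^1048576=1004, 340^2097152=313, 340^4194304=841, 340^8388608=405, 340^16777216=796, 340^33554432=935, 340^67108864=73, 340^134217728=1282; 340^187945587 = 340^1 * 340^2 * 340^16 * 340^32 * 340^64 * 340^512 * 340^4096 * 340^16384 * 340^32768 * 340^65536 * 340^131072 * 340^1048576 * 340^2097152 * 340^16777216 * 340^33554432 * 340^134217728 = 951 (mod 1349); answer 951

951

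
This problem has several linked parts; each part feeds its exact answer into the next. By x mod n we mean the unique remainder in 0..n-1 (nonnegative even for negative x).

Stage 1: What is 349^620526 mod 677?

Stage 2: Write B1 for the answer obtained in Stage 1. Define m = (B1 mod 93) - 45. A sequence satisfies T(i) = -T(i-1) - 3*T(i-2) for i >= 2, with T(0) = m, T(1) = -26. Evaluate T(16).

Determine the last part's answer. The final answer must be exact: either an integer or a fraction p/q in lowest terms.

Stage 1: squarings mod 677: 349^1=349, 349^2=618, 349^4=96, 349^8=415, 349^16=267, 349^32=204, 349^64=319, 349^128=211, 349^256=516, 349^512=195, 349^1024=113, 349^2048=583, 349^4096=35, 349^8192=548, 349^16384=393, 349^32768=93, 349^65536=525, 349^131072=86, 349^262144=626, 349^524288=570; 349^620526 = 349^2 * 349^4 * 349^8 * 349^32 * 349^64 * 349^128 * 349^256 * 349^512 * 349^1024 * 349^4096 * 349^8192 * 349^16384 * 349^65536 * 349^524288 = 219 (mod 677); answer 219
Stage 2: B1 = 219; m = -12; T(2) = -1*(-26) - 3*(-12) = 62; iterating: T(2)=62, T(3)=16, T(4)=-202, T(5)=154, T(6)=452, T(7)=-914, T(8)=-442, T(9)=3184, T(10)=-1858, T(11)=-7694, T(12)=13268, T(13)=9814, T(14)=-49618, T(15)=20176, T(16)=128678; answer 128678

128678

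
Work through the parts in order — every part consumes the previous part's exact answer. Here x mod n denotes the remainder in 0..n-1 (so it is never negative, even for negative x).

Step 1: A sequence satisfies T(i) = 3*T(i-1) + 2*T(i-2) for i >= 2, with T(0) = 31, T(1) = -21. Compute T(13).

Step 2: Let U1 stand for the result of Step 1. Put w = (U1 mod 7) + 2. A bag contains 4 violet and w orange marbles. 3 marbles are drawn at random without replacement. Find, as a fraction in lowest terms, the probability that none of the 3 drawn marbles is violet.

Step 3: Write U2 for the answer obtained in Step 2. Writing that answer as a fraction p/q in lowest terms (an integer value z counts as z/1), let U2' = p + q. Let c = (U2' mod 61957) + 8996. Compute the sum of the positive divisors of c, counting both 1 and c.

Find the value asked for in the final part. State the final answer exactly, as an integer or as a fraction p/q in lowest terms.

16950

Step 1: T(2) = 3*(-21) + 2*(31) = -1; iterating: T(2)=-1, T(3)=-45, T(4)=-137, T(5)=-501, T(6)=-1777, T(7)=-6333, T(8)=-22553, T(9)=-80325, T(10)=-286081, T(11)=-1018893, T(12)=-3628841, T(13)=-12924309; answer -12924309
Step 2: U1 = -12924309; w = 3; total draws C(7,3) = 35; favorable C(3,3) = 1; P = 1/35; answer 1/35
Step 3: U2 = 1/35; threaded value p + q = 36; c = 9032; 9032 = 2^3 * 1129; sigma = (1 + 2 + 4 + 8) * (1 + 1129) = 15 * 1130 = 16950; answer 16950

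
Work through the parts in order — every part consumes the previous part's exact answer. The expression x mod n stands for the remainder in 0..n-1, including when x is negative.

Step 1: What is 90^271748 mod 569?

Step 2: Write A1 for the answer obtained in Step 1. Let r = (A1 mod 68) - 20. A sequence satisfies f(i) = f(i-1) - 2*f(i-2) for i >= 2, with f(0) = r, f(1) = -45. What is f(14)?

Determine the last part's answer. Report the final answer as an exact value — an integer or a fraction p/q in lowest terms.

4061

Step 1: squarings mod 569: 90^1=90, 90^2=134, 90^4=317, 90^8=345, 90^16=104, 90^32=5, 90^64=25, 90^128=56, 90^256=291, 90^512=469, 90^1024=327, 90^2048=526, 90^4096=142, 90^8192=249, 90^16384=549, 90^32768=400, 90^65536=111, 90^131072=372, 90^262144=117; 90^271748 = 90^4 * 90^128 * 90^256 * 90^1024 * 90^8192 * 90^262144 = 411 (mod 569); answer 411
Step 2: A1 = 411; r = -17; f(2) = 1*(-45) - 2*(-17) = -11; iterating: f(2)=-11, f(3)=79, f(4)=101, f(5)=-57, f(6)=-259, f(7)=-145, f(8)=373, f(9)=663, f(10)=-83, f(11)=-1409, f(12)=-1243, f(13)=1575, f(14)=4061; answer 4061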